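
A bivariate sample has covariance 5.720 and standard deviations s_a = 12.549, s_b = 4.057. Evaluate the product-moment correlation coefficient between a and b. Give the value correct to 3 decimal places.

r = Cov(a,b) / (s_a · s_b) = 5.720 / (12.549 × 4.057)
  = 5.720 / 50.9113 ≈ 0.112

0.112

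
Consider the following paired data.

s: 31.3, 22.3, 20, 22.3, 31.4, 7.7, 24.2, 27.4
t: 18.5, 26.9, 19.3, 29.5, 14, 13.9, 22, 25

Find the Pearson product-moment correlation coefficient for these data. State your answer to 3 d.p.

0.139

n = 8, Σs = 186.6, Σt = 169.1, Σs² = 4755.92, Σt² = 3806.81, Σst = 3986.8
nΣst − ΣsΣt = 31894.4 − 31554.06 = 340.34
nΣs² − (Σs)² = 38047.36 − 34819.56 = 3227.8; nΣt² − (Σt)² = 30454.48 − 28594.81 = 1859.67
r = 340.34 / √(3227.8 × 1859.67) = 340.34 / 2450.0291 ≈ 0.139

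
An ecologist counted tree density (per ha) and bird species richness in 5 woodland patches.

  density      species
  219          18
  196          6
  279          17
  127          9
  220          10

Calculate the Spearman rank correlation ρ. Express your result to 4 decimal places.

Rank density: 3, 2, 5, 1, 4
Rank species: 5, 1, 4, 2, 3
d = rank(density) − rank(species): -2, 1, 1, -1, 1; Σd² = 8
ρ = 1 − 6Σd² / [n(n²−1)] = 1 − 6×8 / (5×24) = 1 − 48/120 ≈ 0.6000

0.6000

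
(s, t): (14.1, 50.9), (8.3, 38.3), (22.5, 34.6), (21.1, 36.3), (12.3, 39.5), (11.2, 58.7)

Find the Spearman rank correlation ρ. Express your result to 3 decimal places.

Rank s: 4, 1, 6, 5, 3, 2
Rank t: 5, 3, 1, 2, 4, 6
d = rank(s) − rank(t): -1, -2, 5, 3, -1, -4; Σd² = 56
ρ = 1 − 6Σd² / [n(n²−1)] = 1 − 6×56 / (6×35) = 1 − 336/210 ≈ -0.600

-0.600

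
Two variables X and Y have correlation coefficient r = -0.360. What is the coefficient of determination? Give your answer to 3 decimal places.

0.130

r² = (-0.360)² = 0.130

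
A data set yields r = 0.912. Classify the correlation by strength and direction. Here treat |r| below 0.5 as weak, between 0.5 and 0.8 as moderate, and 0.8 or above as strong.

strong positive

r = 0.912 > 0 so the relationship is positive.
|r| = 0.912, which falls in the strong range.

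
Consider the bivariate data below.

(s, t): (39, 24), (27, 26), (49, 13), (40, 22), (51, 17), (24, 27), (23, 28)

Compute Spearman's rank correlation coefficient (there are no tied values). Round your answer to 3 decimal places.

-0.964

Rank s: 4, 3, 6, 5, 7, 2, 1
Rank t: 4, 5, 1, 3, 2, 6, 7
d = rank(s) − rank(t): 0, -2, 5, 2, 5, -4, -6; Σd² = 110
ρ = 1 − 6Σd² / [n(n²−1)] = 1 − 6×110 / (7×48) = 1 − 660/336 ≈ -0.964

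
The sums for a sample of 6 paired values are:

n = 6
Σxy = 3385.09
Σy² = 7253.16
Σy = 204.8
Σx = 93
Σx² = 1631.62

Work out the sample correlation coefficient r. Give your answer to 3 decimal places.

r = (nΣxy − ΣxΣy) / √[(nΣx² − (Σx)²)(nΣy² − (Σy)²)]
Numerator: 6×3385.09 − 93×204.8 = 1264.14
Denominator: √[(9789.72 − 8649)(43518.96 − 41943.04)] = √[1140.72 × 1575.92] = 1340.7772
r = 1264.14 / 1340.7772 ≈ 0.943

0.943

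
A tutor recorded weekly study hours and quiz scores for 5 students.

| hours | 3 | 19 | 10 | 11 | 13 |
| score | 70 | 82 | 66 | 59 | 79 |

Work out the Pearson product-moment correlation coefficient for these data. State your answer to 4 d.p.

0.5381

n = 5, Σx = 56, Σy = 356, Σx² = 760, Σy² = 25702, Σxy = 4104
nΣxy − ΣxΣy = 20520 − 19936 = 584
nΣx² − (Σx)² = 3800 − 3136 = 664; nΣy² − (Σy)² = 128510 − 126736 = 1774
r = 584 / √(664 × 1774) = 584 / 1085.3276 ≈ 0.5381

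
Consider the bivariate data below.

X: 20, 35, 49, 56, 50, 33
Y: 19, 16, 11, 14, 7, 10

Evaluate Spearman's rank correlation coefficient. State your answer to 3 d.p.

Rank X: 1, 3, 4, 6, 5, 2
Rank Y: 6, 5, 3, 4, 1, 2
d = rank(X) − rank(Y): -5, -2, 1, 2, 4, 0; Σd² = 50
ρ = 1 − 6Σd² / [n(n²−1)] = 1 − 6×50 / (6×35) = 1 − 300/210 ≈ -0.429

-0.429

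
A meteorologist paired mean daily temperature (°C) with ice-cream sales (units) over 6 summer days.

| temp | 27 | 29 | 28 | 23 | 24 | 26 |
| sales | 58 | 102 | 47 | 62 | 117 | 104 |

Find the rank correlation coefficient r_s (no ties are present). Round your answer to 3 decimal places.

-0.371

Rank temp: 4, 6, 5, 1, 2, 3
Rank sales: 2, 4, 1, 3, 6, 5
d = rank(temp) − rank(sales): 2, 2, 4, -2, -4, -2; Σd² = 48
ρ = 1 − 6Σd² / [n(n²−1)] = 1 − 6×48 / (6×35) = 1 − 288/210 ≈ -0.371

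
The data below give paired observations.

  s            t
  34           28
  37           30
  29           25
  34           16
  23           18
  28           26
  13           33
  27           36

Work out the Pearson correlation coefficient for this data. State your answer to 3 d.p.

n = 8, Σs = 225, Σt = 212, Σs² = 6733, Σt² = 5950, Σst = 5874
nΣst − ΣsΣt = 46992 − 47700 = -708
nΣs² − (Σs)² = 53864 − 50625 = 3239; nΣt² − (Σt)² = 47600 − 44944 = 2656
r = -708 / √(3239 × 2656) = -708 / 2933.0503 ≈ -0.241

-0.241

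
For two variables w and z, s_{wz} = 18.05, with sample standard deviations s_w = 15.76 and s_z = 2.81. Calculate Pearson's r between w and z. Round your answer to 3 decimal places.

r = Cov(w,z) / (s_w · s_z) = 18.05 / (15.76 × 2.81)
  = 18.05 / 44.2856 ≈ 0.408

0.408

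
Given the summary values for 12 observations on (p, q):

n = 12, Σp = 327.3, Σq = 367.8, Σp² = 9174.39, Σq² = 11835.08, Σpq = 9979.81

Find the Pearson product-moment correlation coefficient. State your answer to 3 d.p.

r = (nΣpq − ΣpΣq) / √[(nΣp² − (Σp)²)(nΣq² − (Σq)²)]
Numerator: 12×9979.81 − 327.3×367.8 = -623.22
Denominator: √[(110092.68 − 107125.29)(142020.96 − 135276.84)] = √[2967.39 × 6744.12] = 4473.5259
r = -623.22 / 4473.5259 ≈ -0.139

-0.139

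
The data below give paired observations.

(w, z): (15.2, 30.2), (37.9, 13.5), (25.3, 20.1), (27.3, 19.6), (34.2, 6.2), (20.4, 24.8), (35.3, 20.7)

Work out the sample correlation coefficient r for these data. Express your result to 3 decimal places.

-0.807

n = 7, Σw = 195.6, Σz = 135.1, Σw² = 5884.72, Σz² = 2964.43, Σwz = 3462.97
nΣwz − ΣwΣz = 24240.79 − 26425.56 = -2184.77
nΣw² − (Σw)² = 41193.04 − 38259.36 = 2933.68; nΣz² − (Σz)² = 20751.01 − 18252.01 = 2499
r = -2184.77 / √(2933.68 × 2499) = -2184.77 / 2707.6311 ≈ -0.807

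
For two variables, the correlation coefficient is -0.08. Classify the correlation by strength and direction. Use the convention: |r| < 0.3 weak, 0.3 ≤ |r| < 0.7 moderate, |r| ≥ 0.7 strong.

r = -0.08 < 0 so the relationship is negative.
|r| = 0.08, which falls in the weak range.

weak negative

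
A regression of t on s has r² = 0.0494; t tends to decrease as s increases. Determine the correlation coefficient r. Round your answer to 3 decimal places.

-0.222

|r| = √0.0494 = 0.222
The association is negative, so r = −0.222.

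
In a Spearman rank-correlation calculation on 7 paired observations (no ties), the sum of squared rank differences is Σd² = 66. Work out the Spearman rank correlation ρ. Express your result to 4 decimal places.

-0.1786

ρ = 1 − 6Σd² / [n(n²−1)] = 1 − 6×66 / (7×48)
  = 1 − 396/336 = 1 − 1.17857 ≈ -0.1786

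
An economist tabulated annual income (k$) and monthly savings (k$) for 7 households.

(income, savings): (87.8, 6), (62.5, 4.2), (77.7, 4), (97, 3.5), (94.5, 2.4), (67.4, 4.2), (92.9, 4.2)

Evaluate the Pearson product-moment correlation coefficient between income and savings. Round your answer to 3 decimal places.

n = 7, Σx = 579.8, Σy = 28.5, Σx² = 49164.8, Σy² = 122.93, Σxy = 2339.66
nΣxy − ΣxΣy = 16377.62 − 16524.3 = -146.68
nΣx² − (Σx)² = 344153.6 − 336168.04 = 7985.56; nΣy² − (Σy)² = 860.51 − 812.25 = 48.26
r = -146.68 / √(7985.56 × 48.26) = -146.68 / 620.7923 ≈ -0.236

-0.236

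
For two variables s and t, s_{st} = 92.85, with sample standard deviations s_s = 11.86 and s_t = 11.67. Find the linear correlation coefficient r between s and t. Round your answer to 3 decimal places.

r = Cov(s,t) / (s_s · s_t) = 92.85 / (11.86 × 11.67)
  = 92.85 / 138.4062 ≈ 0.671

0.671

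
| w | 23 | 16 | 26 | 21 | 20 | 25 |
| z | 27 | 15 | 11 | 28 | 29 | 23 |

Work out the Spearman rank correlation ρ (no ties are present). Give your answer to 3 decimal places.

-0.429

Rank w: 4, 1, 6, 3, 2, 5
Rank z: 4, 2, 1, 5, 6, 3
d = rank(w) − rank(z): 0, -1, 5, -2, -4, 2; Σd² = 50
ρ = 1 − 6Σd² / [n(n²−1)] = 1 − 6×50 / (6×35) = 1 − 300/210 ≈ -0.429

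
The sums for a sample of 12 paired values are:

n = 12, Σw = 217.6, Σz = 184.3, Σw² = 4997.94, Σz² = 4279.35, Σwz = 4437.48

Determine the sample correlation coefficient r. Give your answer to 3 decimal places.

r = (nΣwz − ΣwΣz) / √[(nΣw² − (Σw)²)(nΣz² − (Σz)²)]
Numerator: 12×4437.48 − 217.6×184.3 = 13146.08
Denominator: √[(59975.28 − 47349.76)(51352.2 − 33966.49)] = √[12625.52 × 17385.71] = 14815.6549
r = 13146.08 / 14815.6549 ≈ 0.887

0.887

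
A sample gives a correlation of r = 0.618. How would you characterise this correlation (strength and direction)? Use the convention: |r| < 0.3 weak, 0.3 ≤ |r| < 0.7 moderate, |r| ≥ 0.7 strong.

moderate positive

r = 0.618 > 0 so the relationship is positive.
|r| = 0.618, which falls in the moderate range.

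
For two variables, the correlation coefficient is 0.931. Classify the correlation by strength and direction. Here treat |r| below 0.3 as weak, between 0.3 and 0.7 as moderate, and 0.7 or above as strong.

strong positive

r = 0.931 > 0 so the relationship is positive.
|r| = 0.931, which falls in the strong range.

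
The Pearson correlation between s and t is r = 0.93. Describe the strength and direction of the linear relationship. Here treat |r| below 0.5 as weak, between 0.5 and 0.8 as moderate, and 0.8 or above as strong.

strong positive

r = 0.93 > 0 so the relationship is positive.
|r| = 0.93, which falls in the strong range.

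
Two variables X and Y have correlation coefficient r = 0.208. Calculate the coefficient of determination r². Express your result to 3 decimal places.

0.043

r² = (0.208)² = 0.043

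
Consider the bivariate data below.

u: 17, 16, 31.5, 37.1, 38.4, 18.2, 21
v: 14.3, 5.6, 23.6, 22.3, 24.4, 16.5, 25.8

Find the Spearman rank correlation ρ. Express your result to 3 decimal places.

0.750

Rank u: 2, 1, 5, 6, 7, 3, 4
Rank v: 2, 1, 5, 4, 6, 3, 7
d = rank(u) − rank(v): 0, 0, 0, 2, 1, 0, -3; Σd² = 14
ρ = 1 − 6Σd² / [n(n²−1)] = 1 − 6×14 / (7×48) = 1 − 84/336 ≈ 0.750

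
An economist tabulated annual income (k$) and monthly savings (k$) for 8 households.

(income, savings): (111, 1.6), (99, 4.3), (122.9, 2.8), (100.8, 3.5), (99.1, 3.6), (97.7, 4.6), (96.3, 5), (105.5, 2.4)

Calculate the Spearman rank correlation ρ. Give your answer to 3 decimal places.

Rank income: 7, 3, 8, 5, 4, 2, 1, 6
Rank savings: 1, 6, 3, 4, 5, 7, 8, 2
d = rank(income) − rank(savings): 6, -3, 5, 1, -1, -5, -7, 4; Σd² = 162
ρ = 1 − 6Σd² / [n(n²−1)] = 1 − 6×162 / (8×63) = 1 − 972/504 ≈ -0.929

-0.929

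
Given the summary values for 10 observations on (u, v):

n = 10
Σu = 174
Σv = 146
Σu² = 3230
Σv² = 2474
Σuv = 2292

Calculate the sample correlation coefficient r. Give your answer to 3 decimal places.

r = (nΣuv − ΣuΣv) / √[(nΣu² − (Σu)²)(nΣv² − (Σv)²)]
Numerator: 10×2292 − 174×146 = -2484
Denominator: √[(32300 − 30276)(24740 − 21316)] = √[2024 × 3424] = 2632.5227
r = -2484 / 2632.5227 ≈ -0.944

-0.944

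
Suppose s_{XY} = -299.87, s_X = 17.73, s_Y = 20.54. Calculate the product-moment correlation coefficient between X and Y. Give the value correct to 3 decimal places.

-0.823

r = Cov(X,Y) / (s_X · s_Y) = -299.87 / (17.73 × 20.54)
  = -299.87 / 364.1742 ≈ -0.823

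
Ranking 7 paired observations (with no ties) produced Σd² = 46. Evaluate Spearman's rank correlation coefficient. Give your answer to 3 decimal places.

0.179

ρ = 1 − 6Σd² / [n(n²−1)] = 1 − 6×46 / (7×48)
  = 1 − 276/336 = 1 − 0.8214 ≈ 0.179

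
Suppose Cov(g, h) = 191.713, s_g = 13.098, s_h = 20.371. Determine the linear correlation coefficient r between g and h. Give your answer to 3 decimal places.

0.719

r = Cov(g,h) / (s_g · s_h) = 191.713 / (13.098 × 20.371)
  = 191.713 / 266.8194 ≈ 0.719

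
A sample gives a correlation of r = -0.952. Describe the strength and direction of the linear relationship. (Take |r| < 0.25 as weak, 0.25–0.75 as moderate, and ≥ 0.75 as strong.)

r = -0.952 < 0 so the relationship is negative.
|r| = 0.952, which falls in the strong range.

strong negative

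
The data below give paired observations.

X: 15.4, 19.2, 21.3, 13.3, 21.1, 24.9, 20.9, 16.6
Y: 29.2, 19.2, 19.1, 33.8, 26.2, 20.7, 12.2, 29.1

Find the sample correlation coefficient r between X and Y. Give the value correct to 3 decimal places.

-0.730

n = 8, ΣX = 152.7, ΣY = 189.5, ΣX² = 3013.97, ΣY² = 4839.11, ΣXY = 3480.98
nΣXY − ΣXΣY = 27847.84 − 28936.65 = -1088.81
nΣX² − (ΣX)² = 24111.76 − 23317.29 = 794.47; nΣY² − (ΣY)² = 38712.88 − 35910.25 = 2802.63
r = -1088.81 / √(794.47 × 2802.63) = -1088.81 / 1492.1814 ≈ -0.730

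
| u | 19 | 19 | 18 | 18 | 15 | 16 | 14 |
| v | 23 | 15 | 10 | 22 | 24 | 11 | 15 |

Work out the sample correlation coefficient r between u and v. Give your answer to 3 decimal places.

0.057

n = 7, Σu = 119, Σv = 120, Σu² = 2047, Σv² = 2260, Σuv = 2044
nΣuv − ΣuΣv = 14308 − 14280 = 28
nΣu² − (Σu)² = 14329 − 14161 = 168; nΣv² − (Σv)² = 15820 − 14400 = 1420
r = 28 / √(168 × 1420) = 28 / 488.4260 ≈ 0.057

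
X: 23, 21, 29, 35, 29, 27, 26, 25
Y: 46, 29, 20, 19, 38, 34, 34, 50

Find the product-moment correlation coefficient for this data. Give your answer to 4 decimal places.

-0.5710

n = 8, ΣX = 215, ΣY = 270, ΣX² = 5907, ΣY² = 9974, ΣXY = 7066
nΣXY − ΣXΣY = 56528 − 58050 = -1522
nΣX² − (ΣX)² = 47256 − 46225 = 1031; nΣY² − (ΣY)² = 79792 − 72900 = 6892
r = -1522 / √(1031 × 6892) = -1522 / 2665.6429 ≈ -0.5710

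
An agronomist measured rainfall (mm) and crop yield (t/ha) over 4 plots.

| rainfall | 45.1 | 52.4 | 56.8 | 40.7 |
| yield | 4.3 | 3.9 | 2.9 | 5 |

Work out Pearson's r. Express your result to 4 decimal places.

-0.9672

n = 4, Σx = 195, Σy = 16.1, Σx² = 9662.5, Σy² = 67.11, Σxy = 766.51
nΣxy − ΣxΣy = 3066.04 − 3139.5 = -73.46
nΣx² − (Σx)² = 38650 − 38025 = 625; nΣy² − (Σy)² = 268.44 − 259.21 = 9.23
r = -73.46 / √(625 × 9.23) = -73.46 / 75.9523 ≈ -0.9672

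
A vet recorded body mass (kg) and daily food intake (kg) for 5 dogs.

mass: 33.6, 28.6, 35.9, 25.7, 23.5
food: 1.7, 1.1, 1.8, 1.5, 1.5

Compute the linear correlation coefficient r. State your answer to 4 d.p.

n = 5, Σx = 147.3, Σy = 7.6, Σx² = 4448.47, Σy² = 11.84, Σxy = 227
nΣxy − ΣxΣy = 1135 − 1119.48 = 15.52
nΣx² − (Σx)² = 22242.35 − 21697.29 = 545.06; nΣy² − (Σy)² = 59.2 − 57.76 = 1.44
r = 15.52 / √(545.06 × 1.44) = 15.52 / 28.0158 ≈ 0.5540

0.5540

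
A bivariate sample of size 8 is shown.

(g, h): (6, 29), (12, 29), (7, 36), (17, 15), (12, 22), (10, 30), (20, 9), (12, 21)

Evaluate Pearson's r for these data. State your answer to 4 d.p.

n = 8, Σg = 96, Σh = 191, Σg² = 1306, Σh² = 5109, Σgh = 2025
nΣgh − ΣgΣh = 16200 − 18336 = -2136
nΣg² − (Σg)² = 10448 − 9216 = 1232; nΣh² − (Σh)² = 40872 − 36481 = 4391
r = -2136 / √(1232 × 4391) = -2136 / 2325.8788 ≈ -0.9184

-0.9184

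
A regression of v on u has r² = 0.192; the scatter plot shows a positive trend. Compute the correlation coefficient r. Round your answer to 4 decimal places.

0.4382

|r| = √0.192 = 0.4382
The association is positive, so r = 0.4382.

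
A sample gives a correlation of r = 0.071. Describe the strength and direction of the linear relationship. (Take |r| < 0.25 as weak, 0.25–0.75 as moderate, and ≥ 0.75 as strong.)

weak positive

r = 0.071 > 0 so the relationship is positive.
|r| = 0.071, which falls in the weak range.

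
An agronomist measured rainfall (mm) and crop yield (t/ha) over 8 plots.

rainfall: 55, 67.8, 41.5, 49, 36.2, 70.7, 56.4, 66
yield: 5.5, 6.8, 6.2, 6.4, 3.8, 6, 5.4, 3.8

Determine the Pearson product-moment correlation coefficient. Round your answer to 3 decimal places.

n = 8, Σx = 442.6, Σy = 43.9, Σx² = 25590.98, Σy² = 249.93, Σxy = 2451.56
nΣxy − ΣxΣy = 19612.48 − 19430.14 = 182.34
nΣx² − (Σx)² = 204727.84 − 195894.76 = 8833.08; nΣy² − (Σy)² = 1999.44 − 1927.21 = 72.23
r = 182.34 / √(8833.08 × 72.23) = 182.34 / 798.7574 ≈ 0.228

0.228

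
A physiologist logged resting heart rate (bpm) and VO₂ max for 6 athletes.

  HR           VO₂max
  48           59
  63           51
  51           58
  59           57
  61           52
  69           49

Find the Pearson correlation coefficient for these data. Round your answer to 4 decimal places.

-0.9336

n = 6, Σx = 351, Σy = 326, Σx² = 20837, Σy² = 17800, Σxy = 18919
nΣxy − ΣxΣy = 113514 − 114426 = -912
nΣx² − (Σx)² = 125022 − 123201 = 1821; nΣy² − (Σy)² = 106800 − 106276 = 524
r = -912 / √(1821 × 524) = -912 / 976.8337 ≈ -0.9336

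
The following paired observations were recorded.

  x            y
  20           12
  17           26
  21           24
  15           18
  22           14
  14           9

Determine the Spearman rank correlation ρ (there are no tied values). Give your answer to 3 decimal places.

0.257

Rank x: 4, 3, 5, 2, 6, 1
Rank y: 2, 6, 5, 4, 3, 1
d = rank(x) − rank(y): 2, -3, 0, -2, 3, 0; Σd² = 26
ρ = 1 − 6Σd² / [n(n²−1)] = 1 − 6×26 / (6×35) = 1 − 156/210 ≈ 0.257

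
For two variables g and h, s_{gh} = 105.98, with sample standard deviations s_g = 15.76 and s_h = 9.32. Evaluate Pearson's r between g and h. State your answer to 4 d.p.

0.7215

r = Cov(g,h) / (s_g · s_h) = 105.98 / (15.76 × 9.32)
  = 105.98 / 146.8832 ≈ 0.7215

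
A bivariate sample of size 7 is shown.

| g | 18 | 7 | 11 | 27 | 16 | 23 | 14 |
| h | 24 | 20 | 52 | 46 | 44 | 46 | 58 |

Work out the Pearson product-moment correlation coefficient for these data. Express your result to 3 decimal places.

n = 7, Σg = 116, Σh = 290, Σg² = 2204, Σh² = 13212, Σgh = 4960
nΣgh − ΣgΣh = 34720 − 33640 = 1080
nΣg² − (Σg)² = 15428 − 13456 = 1972; nΣh² − (Σh)² = 92484 − 84100 = 8384
r = 1080 / √(1972 × 8384) = 1080 / 4066.1097 ≈ 0.266

0.266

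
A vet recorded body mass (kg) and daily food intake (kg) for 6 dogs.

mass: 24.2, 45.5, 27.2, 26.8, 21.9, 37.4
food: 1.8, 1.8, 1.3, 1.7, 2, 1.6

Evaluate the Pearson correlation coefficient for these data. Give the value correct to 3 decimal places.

-0.101

n = 6, Σx = 183, Σy = 10.2, Σx² = 5992.34, Σy² = 17.62, Σxy = 310.02
nΣxy − ΣxΣy = 1860.12 − 1866.6 = -6.48
nΣx² − (Σx)² = 35954.04 − 33489 = 2465.04; nΣy² − (Σy)² = 105.72 − 104.04 = 1.68
r = -6.48 / √(2465.04 × 1.68) = -6.48 / 64.3527 ≈ -0.101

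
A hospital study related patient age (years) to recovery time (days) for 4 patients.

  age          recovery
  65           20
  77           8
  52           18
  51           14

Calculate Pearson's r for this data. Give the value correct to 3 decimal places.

n = 4, Σx = 245, Σy = 60, Σx² = 15459, Σy² = 984, Σxy = 3566
nΣxy − ΣxΣy = 14264 − 14700 = -436
nΣx² − (Σx)² = 61836 − 60025 = 1811; nΣy² − (Σy)² = 3936 − 3600 = 336
r = -436 / √(1811 × 336) = -436 / 780.0615 ≈ -0.559

-0.559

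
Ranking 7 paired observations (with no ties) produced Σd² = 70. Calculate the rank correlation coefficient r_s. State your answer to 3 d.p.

-0.250

ρ = 1 − 6Σd² / [n(n²−1)] = 1 − 6×70 / (7×48)
  = 1 − 420/336 = 1 − 1.2500 ≈ -0.250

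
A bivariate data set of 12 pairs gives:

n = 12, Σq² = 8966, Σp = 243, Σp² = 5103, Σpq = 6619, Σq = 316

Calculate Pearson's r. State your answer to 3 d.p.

r = (nΣpq − ΣpΣq) / √[(nΣp² − (Σp)²)(nΣq² − (Σq)²)]
Numerator: 12×6619 − 243×316 = 2640
Denominator: √[(61236 − 59049)(107592 − 99856)] = √[2187 × 7736] = 4113.2265
r = 2640 / 4113.2265 ≈ 0.642

0.642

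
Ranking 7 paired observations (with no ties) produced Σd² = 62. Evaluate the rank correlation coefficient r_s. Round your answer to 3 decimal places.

ρ = 1 − 6Σd² / [n(n²−1)] = 1 − 6×62 / (7×48)
  = 1 − 372/336 = 1 − 1.1071 ≈ -0.107

-0.107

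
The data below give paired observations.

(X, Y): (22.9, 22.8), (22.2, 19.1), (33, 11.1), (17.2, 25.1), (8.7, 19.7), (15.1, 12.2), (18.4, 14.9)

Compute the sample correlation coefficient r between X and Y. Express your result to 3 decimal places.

-0.331

n = 7, ΣX = 137.5, ΣY = 124.9, ΣX² = 3044.35, ΣY² = 2396.81, ΣXY = 2373.93
nΣXY − ΣXΣY = 16617.51 − 17173.75 = -556.24
nΣX² − (ΣX)² = 21310.45 − 18906.25 = 2404.2; nΣY² − (ΣY)² = 16777.67 − 15600.01 = 1177.66
r = -556.24 / √(2404.2 × 1177.66) = -556.24 / 1682.6557 ≈ -0.331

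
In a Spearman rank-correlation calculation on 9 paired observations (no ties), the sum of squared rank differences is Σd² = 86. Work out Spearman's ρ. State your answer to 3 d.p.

0.283

ρ = 1 − 6Σd² / [n(n²−1)] = 1 − 6×86 / (9×80)
  = 1 − 516/720 = 1 − 0.7167 ≈ 0.283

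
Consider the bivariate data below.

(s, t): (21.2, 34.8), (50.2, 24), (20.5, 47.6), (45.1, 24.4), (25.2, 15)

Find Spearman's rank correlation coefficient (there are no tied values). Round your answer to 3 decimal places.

-0.700

Rank s: 2, 5, 1, 4, 3
Rank t: 4, 2, 5, 3, 1
d = rank(s) − rank(t): -2, 3, -4, 1, 2; Σd² = 34
ρ = 1 − 6Σd² / [n(n²−1)] = 1 − 6×34 / (5×24) = 1 − 204/120 ≈ -0.700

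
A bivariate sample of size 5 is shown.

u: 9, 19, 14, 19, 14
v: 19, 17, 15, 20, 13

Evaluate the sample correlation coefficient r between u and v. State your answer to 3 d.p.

n = 5, Σu = 75, Σv = 84, Σu² = 1195, Σv² = 1444, Σuv = 1266
nΣuv − ΣuΣv = 6330 − 6300 = 30
nΣu² − (Σu)² = 5975 − 5625 = 350; nΣv² − (Σv)² = 7220 − 7056 = 164
r = 30 / √(350 × 164) = 30 / 239.5830 ≈ 0.125

0.125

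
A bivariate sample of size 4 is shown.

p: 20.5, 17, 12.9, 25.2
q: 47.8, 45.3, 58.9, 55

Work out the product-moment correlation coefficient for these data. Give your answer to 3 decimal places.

n = 4, Σp = 75.6, Σq = 207, Σp² = 1510.7, Σq² = 10831.14, Σpq = 3895.81
nΣpq − ΣpΣq = 15583.24 − 15649.2 = -65.96
nΣp² − (Σp)² = 6042.8 − 5715.36 = 327.44; nΣq² − (Σq)² = 43324.56 − 42849 = 475.56
r = -65.96 / √(327.44 × 475.56) = -65.96 / 394.6104 ≈ -0.167

-0.167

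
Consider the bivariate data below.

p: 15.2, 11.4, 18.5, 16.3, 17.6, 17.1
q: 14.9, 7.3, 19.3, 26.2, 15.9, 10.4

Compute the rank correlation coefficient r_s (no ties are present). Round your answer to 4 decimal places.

0.5429

Rank p: 2, 1, 6, 3, 5, 4
Rank q: 3, 1, 5, 6, 4, 2
d = rank(p) − rank(q): -1, 0, 1, -3, 1, 2; Σd² = 16
ρ = 1 − 6Σd² / [n(n²−1)] = 1 − 6×16 / (6×35) = 1 − 96/210 ≈ 0.5429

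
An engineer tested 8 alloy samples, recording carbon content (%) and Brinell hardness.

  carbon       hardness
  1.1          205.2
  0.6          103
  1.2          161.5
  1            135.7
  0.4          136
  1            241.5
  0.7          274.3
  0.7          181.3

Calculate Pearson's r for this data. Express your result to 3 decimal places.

n = 8, Σx = 6.7, Σy = 1438.5, Σx² = 6.15, Σy² = 282141.21, Σxy = 1231.84
nΣxy − ΣxΣy = 9854.72 − 9637.95 = 216.77
nΣx² − (Σx)² = 49.2 − 44.89 = 4.31; nΣy² − (Σy)² = 2257129.68 − 2069282.25 = 187847.43
r = 216.77 / √(4.31 × 187847.43) = 216.77 / 899.7902 ≈ 0.241

0.241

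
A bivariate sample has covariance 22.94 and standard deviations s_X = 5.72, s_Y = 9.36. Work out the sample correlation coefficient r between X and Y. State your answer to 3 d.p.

r = Cov(X,Y) / (s_X · s_Y) = 22.94 / (5.72 × 9.36)
  = 22.94 / 53.5392 ≈ 0.428

0.428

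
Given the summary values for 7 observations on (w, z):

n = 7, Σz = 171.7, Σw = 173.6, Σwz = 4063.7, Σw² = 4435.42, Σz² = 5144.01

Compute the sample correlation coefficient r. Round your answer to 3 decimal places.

r = (nΣwz − ΣwΣz) / √[(nΣw² − (Σw)²)(nΣz² − (Σz)²)]
Numerator: 7×4063.7 − 173.6×171.7 = -1361.22
Denominator: √[(31047.94 − 30136.96)(36008.07 − 29480.89)] = √[910.98 × 6527.18] = 2438.4689
r = -1361.22 / 2438.4689 ≈ -0.558

-0.558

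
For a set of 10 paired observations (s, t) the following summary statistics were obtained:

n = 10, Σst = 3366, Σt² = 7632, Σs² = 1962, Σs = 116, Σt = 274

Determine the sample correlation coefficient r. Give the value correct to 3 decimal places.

0.677

r = (nΣst − ΣsΣt) / √[(nΣs² − (Σs)²)(nΣt² − (Σt)²)]
Numerator: 10×3366 − 116×274 = 1876
Denominator: √[(19620 − 13456)(76320 − 75076)] = √[6164 × 1244] = 2769.1183
r = 1876 / 2769.1183 ≈ 0.677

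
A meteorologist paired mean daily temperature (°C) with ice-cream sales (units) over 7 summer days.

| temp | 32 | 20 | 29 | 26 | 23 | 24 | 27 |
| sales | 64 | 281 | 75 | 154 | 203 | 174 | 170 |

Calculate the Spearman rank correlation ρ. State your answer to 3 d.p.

Rank temp: 7, 1, 6, 4, 2, 3, 5
Rank sales: 1, 7, 2, 3, 6, 5, 4
d = rank(temp) − rank(sales): 6, -6, 4, 1, -4, -2, 1; Σd² = 110
ρ = 1 − 6Σd² / [n(n²−1)] = 1 − 6×110 / (7×48) = 1 − 660/336 ≈ -0.964

-0.964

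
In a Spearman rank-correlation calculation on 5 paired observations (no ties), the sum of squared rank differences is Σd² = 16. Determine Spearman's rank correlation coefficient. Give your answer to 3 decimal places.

0.200

ρ = 1 − 6Σd² / [n(n²−1)] = 1 − 6×16 / (5×24)
  = 1 − 96/120 = 1 − 0.8000 ≈ 0.200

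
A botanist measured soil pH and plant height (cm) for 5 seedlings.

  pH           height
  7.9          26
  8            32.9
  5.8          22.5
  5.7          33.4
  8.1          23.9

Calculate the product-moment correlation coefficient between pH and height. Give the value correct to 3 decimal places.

-0.068

n = 5, Σx = 35.5, Σy = 138.7, Σx² = 258.15, Σy² = 3951.43, Σxy = 983.07
nΣxy − ΣxΣy = 4915.35 − 4923.85 = -8.5
nΣx² − (Σx)² = 1290.75 − 1260.25 = 30.5; nΣy² − (Σy)² = 19757.15 − 19237.69 = 519.46
r = -8.5 / √(30.5 × 519.46) = -8.5 / 125.8711 ≈ -0.068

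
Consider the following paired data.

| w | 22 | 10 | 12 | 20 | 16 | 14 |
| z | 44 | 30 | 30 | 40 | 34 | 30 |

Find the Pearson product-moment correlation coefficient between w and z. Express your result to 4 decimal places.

n = 6, Σw = 94, Σz = 208, Σw² = 1580, Σz² = 7392, Σwz = 3392
nΣwz − ΣwΣz = 20352 − 19552 = 800
nΣw² − (Σw)² = 9480 − 8836 = 644; nΣz² − (Σz)² = 44352 − 43264 = 1088
r = 800 / √(644 × 1088) = 800 / 837.0615 ≈ 0.9557

0.9557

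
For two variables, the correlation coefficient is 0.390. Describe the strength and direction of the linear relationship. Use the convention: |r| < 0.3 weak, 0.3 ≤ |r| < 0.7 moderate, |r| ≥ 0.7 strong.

r = 0.390 > 0 so the relationship is positive.
|r| = 0.390, which falls in the moderate range.

moderate positive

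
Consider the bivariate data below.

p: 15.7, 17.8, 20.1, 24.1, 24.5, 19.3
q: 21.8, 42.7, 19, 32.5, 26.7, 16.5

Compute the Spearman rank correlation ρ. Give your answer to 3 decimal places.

0.086

Rank p: 1, 2, 4, 5, 6, 3
Rank q: 3, 6, 2, 5, 4, 1
d = rank(p) − rank(q): -2, -4, 2, 0, 2, 2; Σd² = 32
ρ = 1 − 6Σd² / [n(n²−1)] = 1 − 6×32 / (6×35) = 1 − 192/210 ≈ 0.086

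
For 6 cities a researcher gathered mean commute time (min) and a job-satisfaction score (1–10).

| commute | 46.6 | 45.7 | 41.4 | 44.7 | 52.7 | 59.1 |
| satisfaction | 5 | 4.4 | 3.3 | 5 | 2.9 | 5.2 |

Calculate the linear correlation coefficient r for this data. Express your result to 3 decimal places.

n = 6, Σx = 290.2, Σy = 25.8, Σx² = 14242.2, Σy² = 115.7, Σxy = 1254.35
nΣxy − ΣxΣy = 7526.1 − 7487.16 = 38.94
nΣx² − (Σx)² = 85453.2 − 84216.04 = 1237.16; nΣy² − (Σy)² = 694.2 − 665.64 = 28.56
r = 38.94 / √(1237.16 × 28.56) = 38.94 / 187.9715 ≈ 0.207

0.207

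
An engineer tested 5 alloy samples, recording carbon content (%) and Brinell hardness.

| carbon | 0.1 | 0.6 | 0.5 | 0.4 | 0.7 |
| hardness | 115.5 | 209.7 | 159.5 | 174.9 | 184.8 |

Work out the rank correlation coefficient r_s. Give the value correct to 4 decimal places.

0.8000

Rank carbon: 1, 4, 3, 2, 5
Rank hardness: 1, 5, 2, 3, 4
d = rank(carbon) − rank(hardness): 0, -1, 1, -1, 1; Σd² = 4
ρ = 1 − 6Σd² / [n(n²−1)] = 1 − 6×4 / (5×24) = 1 − 24/120 ≈ 0.8000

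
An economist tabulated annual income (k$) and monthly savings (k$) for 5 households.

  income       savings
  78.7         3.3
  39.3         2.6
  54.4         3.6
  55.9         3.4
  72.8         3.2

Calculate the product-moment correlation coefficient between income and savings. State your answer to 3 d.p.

n = 5, Σx = 301.1, Σy = 16.1, Σx² = 19122.19, Σy² = 52.41, Σxy = 980.75
nΣxy − ΣxΣy = 4903.75 − 4847.71 = 56.04
nΣx² − (Σx)² = 95610.95 − 90661.21 = 4949.74; nΣy² − (Σy)² = 262.05 − 259.21 = 2.84
r = 56.04 / √(4949.74 × 2.84) = 56.04 / 118.5633 ≈ 0.473

0.473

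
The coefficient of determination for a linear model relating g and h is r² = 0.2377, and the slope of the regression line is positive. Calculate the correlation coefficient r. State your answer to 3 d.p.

0.488

|r| = √0.2377 = 0.488
The association is positive, so r = 0.488.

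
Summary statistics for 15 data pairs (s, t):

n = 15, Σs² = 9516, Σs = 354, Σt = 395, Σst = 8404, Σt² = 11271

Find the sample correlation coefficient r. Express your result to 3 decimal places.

-0.914

r = (nΣst − ΣsΣt) / √[(nΣs² − (Σs)²)(nΣt² − (Σt)²)]
Numerator: 15×8404 − 354×395 = -13770
Denominator: √[(142740 − 125316)(169065 − 156025)] = √[17424 × 13040] = 15073.4522
r = -13770 / 15073.4522 ≈ -0.914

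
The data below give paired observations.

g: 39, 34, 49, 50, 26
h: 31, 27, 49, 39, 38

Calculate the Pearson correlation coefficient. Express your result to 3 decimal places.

0.524

n = 5, Σg = 198, Σh = 184, Σg² = 8254, Σh² = 7056, Σgh = 7466
nΣgh − ΣgΣh = 37330 − 36432 = 898
nΣg² − (Σg)² = 41270 − 39204 = 2066; nΣh² − (Σh)² = 35280 − 33856 = 1424
r = 898 / √(2066 × 1424) = 898 / 1715.2213 ≈ 0.524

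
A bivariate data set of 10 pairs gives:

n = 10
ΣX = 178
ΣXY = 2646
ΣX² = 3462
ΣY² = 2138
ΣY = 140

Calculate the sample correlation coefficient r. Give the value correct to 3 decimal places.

0.674

r = (nΣXY − ΣXΣY) / √[(nΣX² − (ΣX)²)(nΣY² − (ΣY)²)]
Numerator: 10×2646 − 178×140 = 1540
Denominator: √[(34620 − 31684)(21380 − 19600)] = √[2936 × 1780] = 2286.0621
r = 1540 / 2286.0621 ≈ 0.674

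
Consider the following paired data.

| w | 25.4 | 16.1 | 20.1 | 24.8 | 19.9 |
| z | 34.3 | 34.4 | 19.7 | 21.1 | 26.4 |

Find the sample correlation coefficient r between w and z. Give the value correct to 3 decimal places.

-0.181

n = 5, Σw = 106.3, Σz = 135.9, Σw² = 2319.43, Σz² = 3890.11, Σwz = 2869.67
nΣwz − ΣwΣz = 14348.35 − 14446.17 = -97.82
nΣw² − (Σw)² = 11597.15 − 11299.69 = 297.46; nΣz² − (Σz)² = 19450.55 − 18468.81 = 981.74
r = -97.82 / √(297.46 × 981.74) = -97.82 / 540.3965 ≈ -0.181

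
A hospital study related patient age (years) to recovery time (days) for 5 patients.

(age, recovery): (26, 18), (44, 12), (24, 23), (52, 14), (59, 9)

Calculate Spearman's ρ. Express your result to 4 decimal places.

-0.9000

Rank age: 2, 3, 1, 4, 5
Rank recovery: 4, 2, 5, 3, 1
d = rank(age) − rank(recovery): -2, 1, -4, 1, 4; Σd² = 38
ρ = 1 − 6Σd² / [n(n²−1)] = 1 − 6×38 / (5×24) = 1 − 228/120 ≈ -0.9000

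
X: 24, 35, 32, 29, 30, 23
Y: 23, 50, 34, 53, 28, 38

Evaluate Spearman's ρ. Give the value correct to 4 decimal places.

0.2000

Rank X: 2, 6, 5, 3, 4, 1
Rank Y: 1, 5, 3, 6, 2, 4
d = rank(X) − rank(Y): 1, 1, 2, -3, 2, -3; Σd² = 28
ρ = 1 − 6Σd² / [n(n²−1)] = 1 − 6×28 / (6×35) = 1 − 168/210 ≈ 0.2000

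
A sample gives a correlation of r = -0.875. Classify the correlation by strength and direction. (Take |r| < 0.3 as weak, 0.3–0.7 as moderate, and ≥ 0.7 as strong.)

r = -0.875 < 0 so the relationship is negative.
|r| = 0.875, which falls in the strong range.

strong negative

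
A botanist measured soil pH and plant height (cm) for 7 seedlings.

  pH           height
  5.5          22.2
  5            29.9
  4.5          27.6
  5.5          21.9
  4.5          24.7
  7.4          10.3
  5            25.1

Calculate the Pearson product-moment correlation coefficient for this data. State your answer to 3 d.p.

n = 7, Σx = 37.4, Σy = 161.7, Σx² = 205.76, Σy² = 3974.41, Σxy = 829.12
nΣxy − ΣxΣy = 5803.84 − 6047.58 = -243.74
nΣx² − (Σx)² = 1440.32 − 1398.76 = 41.56; nΣy² − (Σy)² = 27820.87 − 26146.89 = 1673.98
r = -243.74 / √(41.56 × 1673.98) = -243.74 / 263.7624 ≈ -0.924

-0.924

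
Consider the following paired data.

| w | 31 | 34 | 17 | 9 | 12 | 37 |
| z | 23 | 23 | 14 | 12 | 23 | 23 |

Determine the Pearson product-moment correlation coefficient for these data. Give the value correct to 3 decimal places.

0.681

n = 6, Σw = 140, Σz = 118, Σw² = 4000, Σz² = 2456, Σwz = 2968
nΣwz − ΣwΣz = 17808 − 16520 = 1288
nΣw² − (Σw)² = 24000 − 19600 = 4400; nΣz² − (Σz)² = 14736 − 13924 = 812
r = 1288 / √(4400 × 812) = 1288 / 1890.1852 ≈ 0.681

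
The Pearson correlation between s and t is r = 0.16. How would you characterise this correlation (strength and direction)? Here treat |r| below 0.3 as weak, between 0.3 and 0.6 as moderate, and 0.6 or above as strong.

r = 0.16 > 0 so the relationship is positive.
|r| = 0.16, which falls in the weak range.

weak positive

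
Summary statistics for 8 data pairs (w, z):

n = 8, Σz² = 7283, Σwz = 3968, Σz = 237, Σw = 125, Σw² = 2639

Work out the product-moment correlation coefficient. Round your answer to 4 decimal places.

0.6250

r = (nΣwz − ΣwΣz) / √[(nΣw² − (Σw)²)(nΣz² − (Σz)²)]
Numerator: 8×3968 − 125×237 = 2119
Denominator: √[(21112 − 15625)(58264 − 56169)] = √[5487 × 2095] = 3390.4668
r = 2119 / 3390.4668 ≈ 0.6250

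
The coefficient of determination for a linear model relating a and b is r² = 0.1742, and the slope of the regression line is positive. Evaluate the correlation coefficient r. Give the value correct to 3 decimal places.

|r| = √0.1742 = 0.417
The association is positive, so r = 0.417.

0.417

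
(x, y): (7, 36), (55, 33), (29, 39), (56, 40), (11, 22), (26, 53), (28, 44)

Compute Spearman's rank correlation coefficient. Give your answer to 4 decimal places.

Rank x: 1, 6, 5, 7, 2, 3, 4
Rank y: 3, 2, 4, 5, 1, 7, 6
d = rank(x) − rank(y): -2, 4, 1, 2, 1, -4, -2; Σd² = 46
ρ = 1 − 6Σd² / [n(n²−1)] = 1 − 6×46 / (7×48) = 1 − 276/336 ≈ 0.1786

0.1786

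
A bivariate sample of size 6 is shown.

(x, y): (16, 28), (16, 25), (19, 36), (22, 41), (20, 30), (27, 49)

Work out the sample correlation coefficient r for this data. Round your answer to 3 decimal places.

0.946

n = 6, Σx = 120, Σy = 209, Σx² = 2486, Σy² = 7687, Σxy = 4357
nΣxy − ΣxΣy = 26142 − 25080 = 1062
nΣx² − (Σx)² = 14916 − 14400 = 516; nΣy² − (Σy)² = 46122 − 43681 = 2441
r = 1062 / √(516 × 2441) = 1062 / 1122.2994 ≈ 0.946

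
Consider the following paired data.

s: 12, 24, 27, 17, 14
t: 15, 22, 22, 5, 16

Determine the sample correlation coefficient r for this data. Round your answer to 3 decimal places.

0.595

n = 5, Σs = 94, Σt = 80, Σs² = 1934, Σt² = 1474, Σst = 1611
nΣst − ΣsΣt = 8055 − 7520 = 535
nΣs² − (Σs)² = 9670 − 8836 = 834; nΣt² − (Σt)² = 7370 − 6400 = 970
r = 535 / √(834 × 970) = 535 / 899.4332 ≈ 0.595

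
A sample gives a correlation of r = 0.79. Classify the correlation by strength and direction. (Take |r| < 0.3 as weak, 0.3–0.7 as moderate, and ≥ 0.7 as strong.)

r = 0.79 > 0 so the relationship is positive.
|r| = 0.79, which falls in the strong range.

strong positive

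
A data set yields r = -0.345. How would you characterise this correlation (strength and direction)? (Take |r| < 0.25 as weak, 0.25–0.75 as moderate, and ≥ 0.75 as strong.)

moderate negative

r = -0.345 < 0 so the relationship is negative.
|r| = 0.345, which falls in the moderate range.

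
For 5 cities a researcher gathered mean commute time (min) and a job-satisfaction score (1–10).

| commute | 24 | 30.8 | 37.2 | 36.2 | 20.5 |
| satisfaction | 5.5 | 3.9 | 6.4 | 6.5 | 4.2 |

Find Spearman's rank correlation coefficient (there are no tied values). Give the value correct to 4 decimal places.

0.6000

Rank commute: 2, 3, 5, 4, 1
Rank satisfaction: 3, 1, 4, 5, 2
d = rank(commute) − rank(satisfaction): -1, 2, 1, -1, -1; Σd² = 8
ρ = 1 − 6Σd² / [n(n²−1)] = 1 − 6×8 / (5×24) = 1 − 48/120 ≈ 0.6000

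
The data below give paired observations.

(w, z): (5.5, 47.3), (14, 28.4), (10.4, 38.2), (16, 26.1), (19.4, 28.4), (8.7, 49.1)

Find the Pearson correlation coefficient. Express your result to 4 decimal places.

-0.8943

n = 6, Σw = 74, Σz = 217.5, Σw² = 1042.46, Σz² = 8401.67, Σwz = 2450.76
nΣwz − ΣwΣz = 14704.56 − 16095 = -1390.44
nΣw² − (Σw)² = 6254.76 − 5476 = 778.76; nΣz² − (Σz)² = 50410.02 − 47306.25 = 3103.77
r = -1390.44 / √(778.76 × 3103.77) = -1390.44 / 1554.6999 ≈ -0.8943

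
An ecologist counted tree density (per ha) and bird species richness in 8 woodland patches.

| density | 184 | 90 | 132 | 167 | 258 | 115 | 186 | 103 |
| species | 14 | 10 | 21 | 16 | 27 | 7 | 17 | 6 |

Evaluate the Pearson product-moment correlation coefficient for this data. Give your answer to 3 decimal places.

0.813

n = 8, Σx = 1235, Σy = 118, Σx² = 212263, Σy² = 2096, Σxy = 20471
nΣxy − ΣxΣy = 163768 − 145730 = 18038
nΣx² − (Σx)² = 1698104 − 1525225 = 172879; nΣy² − (Σy)² = 16768 − 13924 = 2844
r = 18038 / √(172879 × 2844) = 18038 / 22173.5851 ≈ 0.813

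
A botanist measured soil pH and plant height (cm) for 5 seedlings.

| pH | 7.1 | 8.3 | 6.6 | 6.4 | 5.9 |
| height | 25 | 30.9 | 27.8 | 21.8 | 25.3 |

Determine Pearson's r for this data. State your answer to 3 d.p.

0.721

n = 5, Σx = 34.3, Σy = 130.8, Σx² = 238.63, Σy² = 3467.98, Σxy = 906.24
nΣxy − ΣxΣy = 4531.2 − 4486.44 = 44.76
nΣx² − (Σx)² = 1193.15 − 1176.49 = 16.66; nΣy² − (Σy)² = 17339.9 − 17108.64 = 231.26
r = 44.76 / √(16.66 × 231.26) = 44.76 / 62.0709 ≈ 0.721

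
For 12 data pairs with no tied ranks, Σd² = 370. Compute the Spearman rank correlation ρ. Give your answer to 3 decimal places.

ρ = 1 − 6Σd² / [n(n²−1)] = 1 − 6×370 / (12×143)
  = 1 − 2220/1716 = 1 − 1.2937 ≈ -0.294

-0.294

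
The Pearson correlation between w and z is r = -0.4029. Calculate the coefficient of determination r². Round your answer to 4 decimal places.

0.1623

r² = (-0.4029)² = 0.1623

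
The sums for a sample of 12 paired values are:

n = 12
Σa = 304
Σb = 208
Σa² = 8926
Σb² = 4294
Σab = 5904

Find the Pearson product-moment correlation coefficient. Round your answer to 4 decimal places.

0.6911

r = (nΣab − ΣaΣb) / √[(nΣa² − (Σa)²)(nΣb² − (Σb)²)]
Numerator: 12×5904 − 304×208 = 7616
Denominator: √[(107112 − 92416)(51528 − 43264)] = √[14696 × 8264] = 11020.3332
r = 7616 / 11020.3332 ≈ 0.6911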